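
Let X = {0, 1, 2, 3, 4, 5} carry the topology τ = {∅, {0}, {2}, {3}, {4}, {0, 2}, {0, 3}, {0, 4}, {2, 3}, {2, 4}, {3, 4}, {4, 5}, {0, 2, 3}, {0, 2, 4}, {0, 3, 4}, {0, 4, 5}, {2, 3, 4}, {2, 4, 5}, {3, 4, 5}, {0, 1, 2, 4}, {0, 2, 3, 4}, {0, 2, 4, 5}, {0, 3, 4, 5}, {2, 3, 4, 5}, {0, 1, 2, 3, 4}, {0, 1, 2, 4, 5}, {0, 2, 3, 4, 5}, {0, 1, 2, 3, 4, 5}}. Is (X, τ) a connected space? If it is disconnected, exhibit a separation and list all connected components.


(X, τ) is disconnected; components = [{3}, {0, 1, 2, 4, 5}].

Find clopen sets (U ∈ τ with X ∖ U ∈ τ):
  U = ∅, X ∖ U = {0, 1, 2, 3, 4, 5} — both open, so U is clopen.
  U = {3}, X ∖ U = {0, 1, 2, 4, 5} — both open, so U is clopen.
  U = {0, 1, 2, 4, 5}, X ∖ U = {3} — both open, so U is clopen.
  U = {0, 1, 2, 3, 4, 5}, X ∖ U = ∅ — both open, so U is clopen.
Nontrivial clopen(s) exist: e.g. {0, 1, 2, 4, 5}. So (X, τ) is disconnected.
Compute connected components by grouping points that agree on all clopens:
  component: {3}
  component: {0, 1, 2, 4, 5}


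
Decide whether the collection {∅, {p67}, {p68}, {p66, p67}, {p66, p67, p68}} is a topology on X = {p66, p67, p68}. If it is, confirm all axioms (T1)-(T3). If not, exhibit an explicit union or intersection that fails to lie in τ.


τ is NOT a topology on X.

Axiom (T1): ∅ ∈ τ? Yes; X ∈ τ? Yes.
Axiom (T2/T3): check pairwise unions and intersections of members of τ.
Counterexample for (T2): {p67} ∪ {p68} = {p67, p68} ∉ τ. Therefore τ is NOT a topology.


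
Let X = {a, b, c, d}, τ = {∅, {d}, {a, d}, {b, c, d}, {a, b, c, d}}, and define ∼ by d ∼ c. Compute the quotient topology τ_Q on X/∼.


X/∼ = {[a], [b], [c=d]}; |τ_Q| = 3.

Equivalence classes: [a], [b], [c=d].
Quotient map π: X → X/∼ sends a ↦ [a], b ↦ [b], c ↦ [c=d], d ↦ [c=d].
For each subset V ⊆ X/∼, compute π^{-1}(V) ⊆ X and check whether π^{-1}(V) ∈ τ. V is open in τ_Q iff π^{-1}(V) ∈ τ.
  V = {}: π^{-1}(V) = ∅ ∈ τ ✓.
  V = {[a]}: π^{-1}(V) = {a} ∉ τ ✗.
  V = {[b]}: π^{-1}(V) = {b} ∉ τ ✗.
  V = {[a], [b]}: π^{-1}(V) = {a, b} ∉ τ ✗.
  V = {[c=d]}: π^{-1}(V) = {c, d} ∉ τ ✗.
  V = {[a], [c=d]}: π^{-1}(V) = {a, c, d} ∉ τ ✗.
  V = {[b], [c=d]}: π^{-1}(V) = {b, c, d} ∈ τ ✓.
  V = {[a], [b], [c=d]}: π^{-1}(V) = {a, b, c, d} ∈ τ ✓.
Open sets in the quotient: τ_Q = {{}, {[b], [c=d]}, {[a], [b], [c=d]}} (3 elements).


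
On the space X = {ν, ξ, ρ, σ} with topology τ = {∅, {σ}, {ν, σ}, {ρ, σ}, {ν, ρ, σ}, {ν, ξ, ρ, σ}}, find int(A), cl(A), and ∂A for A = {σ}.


int(A) = {σ}, cl(A) = {ν, ξ, ρ, σ}, ∂A = {ν, ξ, ρ}.

Closed sets in (X, τ) are complements of opens:
  closed(X, τ) = {∅, {ξ}, {ν, ξ}, {ξ, ρ}, {ν, ξ, ρ}, {ν, ξ, ρ, σ}}.
int(A) = ⋃ {U ∈ τ : U ⊆ A}. Opens contained in A: ∅, {σ}.
Taking the union of these: int(A) = {σ}.
cl(A) = ⋂ {C closed : A ⊆ C}. Closed sets containing A: {ν, ξ, ρ, σ}.
Intersecting these: cl(A) = {ν, ξ, ρ, σ}.
∂A = cl(A) ∖ int(A) = {ν, ξ, ρ, σ} ∖ {σ} = {ν, ξ, ρ}.


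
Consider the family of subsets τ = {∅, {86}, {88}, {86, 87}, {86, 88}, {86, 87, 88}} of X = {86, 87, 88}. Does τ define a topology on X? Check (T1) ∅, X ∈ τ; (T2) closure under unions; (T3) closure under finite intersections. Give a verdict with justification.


τ IS a topology on X.

Axiom (T1): ∅ ∈ τ? Yes; X ∈ τ? Yes.
Axiom (T2/T3): check pairwise unions and intersections of members of τ.
All pairwise intersections and unions checked — each lies in τ. Therefore τ satisfies (T1), (T2), (T3): it IS a topology on X.


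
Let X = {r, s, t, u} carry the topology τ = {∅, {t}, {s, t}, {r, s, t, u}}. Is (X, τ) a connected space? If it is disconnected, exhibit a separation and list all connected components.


(X, τ) is connected.

Find clopen sets (U ∈ τ with X ∖ U ∈ τ):
  U = ∅, X ∖ U = {r, s, t, u} — both open, so U is clopen.
  U = {r, s, t, u}, X ∖ U = ∅ — both open, so U is clopen.
Only trivial clopens (∅ and X) exist, so (X, τ) is connected.
Compute connected components by grouping points that agree on all clopens:
  component: {r, s, t, u}


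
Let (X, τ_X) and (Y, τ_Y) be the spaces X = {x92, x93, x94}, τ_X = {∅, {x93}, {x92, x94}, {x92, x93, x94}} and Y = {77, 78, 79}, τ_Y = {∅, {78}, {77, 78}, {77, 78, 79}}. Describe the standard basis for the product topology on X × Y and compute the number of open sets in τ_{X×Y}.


Basis B = {∅ × ∅, {x93} × {78}, {x92, x94} × {78}, {x93} × {77, 78}, {x92, x93, x94} × {78}, {x93} × {77, 78, 79}, {x92, x94} × {77, 78}, {x92, x94} × {77, 78, 79}, {x92, x93, x94} × {77, 78}, {x92, x93, x94} × {77, 78, 79}}; |τ_{X×Y}| = 16.

Enumerate products U × V with U ∈ τ_X, V ∈ τ_Y (deduplicated):
  ∅ × ∅ = {} (∅)
  {x93} × {78} = {(x93,78)}
  {x92, x94} × {78} = {(x92,78), (x94,78)}
  {x93} × {77, 78} = {(x93,77), (x93,78)}
  {x92, x93, x94} × {78} = {(x92,78), (x93,78), (x94,78)}
  {x93} × {77, 78, 79} = {(x93,77), (x93,78), (x93,79)}
  {x92, x94} × {77, 78} = {(x92,77), (x92,78), (x94,77), (x94,78)}
  {x92, x94} × {77, 78, 79} = {(x92,77), (x92,78), (x92,79), (x94,77), (x94,78), (x94,79)}
  {x92, x93, x94} × {77, 78} = {(x92,77), (x92,78), (x93,77), (x93,78), (x94,77), (x94,78)}
  {x92, x93, x94} × {77, 78, 79} = {(x92,77), (x92,78), (x92,79), (x93,77), (x93,78), (x93,79), (x94,77), (x94,78), (x94,79)}
These 10 distinct sets form the basis B.
Close under arbitrary unions to get τ_{X×Y}; counting gives |τ_{X×Y}| = 16.


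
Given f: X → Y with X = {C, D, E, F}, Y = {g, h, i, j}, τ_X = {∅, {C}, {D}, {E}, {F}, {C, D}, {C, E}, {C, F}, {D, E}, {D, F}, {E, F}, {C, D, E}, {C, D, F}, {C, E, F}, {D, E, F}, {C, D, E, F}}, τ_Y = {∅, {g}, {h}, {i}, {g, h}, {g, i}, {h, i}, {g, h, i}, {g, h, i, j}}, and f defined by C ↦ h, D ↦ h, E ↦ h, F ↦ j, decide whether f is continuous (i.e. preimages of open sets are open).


f IS continuous.

Compute f^{-1}(U) for each U ∈ τ_Y:
  U = ∅: f^{-1}(U) = ∅ ∈ τ_X ✓.
  U = {g}: f^{-1}(U) = ∅ ∈ τ_X ✓.
  U = {h}: f^{-1}(U) = {C, D, E} ∈ τ_X ✓.
  U = {i}: f^{-1}(U) = ∅ ∈ τ_X ✓.
  U = {g, h}: f^{-1}(U) = {C, D, E} ∈ τ_X ✓.
  U = {g, i}: f^{-1}(U) = ∅ ∈ τ_X ✓.
  U = {h, i}: f^{-1}(U) = {C, D, E} ∈ τ_X ✓.
  U = {g, h, i}: f^{-1}(U) = {C, D, E} ∈ τ_X ✓.
  U = {g, h, i, j}: f^{-1}(U) = {C, D, E, F} ∈ τ_X ✓.
Every preimage lies in τ_X, so f IS continuous.


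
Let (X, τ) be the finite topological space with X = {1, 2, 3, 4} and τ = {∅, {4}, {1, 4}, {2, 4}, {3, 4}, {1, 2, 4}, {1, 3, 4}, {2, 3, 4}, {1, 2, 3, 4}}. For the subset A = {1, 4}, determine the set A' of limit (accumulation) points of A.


A' = {1, 2, 3}

For each x ∈ X, list the open sets U ∈ τ with x ∈ U, then check whether U ∩ (A ∖ {x}) ≠ ∅ for every such U.
  x = 1: opens ∋ x are {1, 4}, {1, 2, 4}, {1, 3, 4}, {1, 2, 3, 4}; each meets A ∖ {1}, so x IS a limit point.
  x = 2: opens ∋ x are {2, 4}, {1, 2, 4}, {2, 3, 4}, {1, 2, 3, 4}; each meets A ∖ {2}, so x IS a limit point.
  x = 3: opens ∋ x are {3, 4}, {1, 3, 4}, {2, 3, 4}, {1, 2, 3, 4}; each meets A ∖ {3}, so x IS a limit point.
  x = 4: open {4} ∋ x has {4} ∩ (A ∖ {4}) = ∅, so x is NOT a limit point.
Collecting: A' = {1, 2, 3}.


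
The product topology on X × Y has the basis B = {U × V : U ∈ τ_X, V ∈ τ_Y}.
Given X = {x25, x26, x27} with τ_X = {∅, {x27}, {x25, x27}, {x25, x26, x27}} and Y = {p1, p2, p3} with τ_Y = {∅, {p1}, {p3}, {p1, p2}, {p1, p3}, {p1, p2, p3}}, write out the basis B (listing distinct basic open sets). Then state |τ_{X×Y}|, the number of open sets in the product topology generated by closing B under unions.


Basis B = {∅ × ∅, {x27} × {p1}, {x27} × {p3}, {x25, x27} × {p1}, {x25, x27} × {p3}, {x27} × {p1, p2}, {x27} × {p1, p3}, {x25, x26, x27} × {p1}, {x25, x26, x27} × {p3}, {x27} × {p1, p2, p3}, {x25, x27} × {p1, p2}, {x25, x27} × {p1, p3}, {x25, x27} × {p1, p2, p3}, {x25, x26, x27} × {p1, p2}, {x25, x26, x27} × {p1, p3}, {x25, x26, x27} × {p1, p2, p3}}; |τ_{X×Y}| = 40.

Enumerate products U × V with U ∈ τ_X, V ∈ τ_Y (deduplicated):
  ∅ × ∅ = {} (∅)
  {x27} × {p1} = {(x27,p1)}
  {x27} × {p3} = {(x27,p3)}
  {x25, x27} × {p1} = {(x25,p1), (x27,p1)}
  {x25, x27} × {p3} = {(x25,p3), (x27,p3)}
  {x27} × {p1, p2} = {(x27,p1), (x27,p2)}
  {x27} × {p1, p3} = {(x27,p1), (x27,p3)}
  {x25, x26, x27} × {p1} = {(x25,p1), (x26,p1), (x27,p1)}
  {x25, x26, x27} × {p3} = {(x25,p3), (x26,p3), (x27,p3)}
  {x27} × {p1, p2, p3} = {(x27,p1), (x27,p2), (x27,p3)}
  {x25, x27} × {p1, p2} = {(x25,p1), (x25,p2), (x27,p1), (x27,p2)}
  {x25, x27} × {p1, p3} = {(x25,p1), (x25,p3), (x27,p1), (x27,p3)}
  {x25, x27} × {p1, p2, p3} = {(x25,p1), (x25,p2), (x25,p3), (x27,p1), (x27,p2), (x27,p3)}
  {x25, x26, x27} × {p1, p2} = {(x25,p1), (x25,p2), (x26,p1), (x26,p2), (x27,p1), (x27,p2)}
  {x25, x26, x27} × {p1, p3} = {(x25,p1), (x25,p3), (x26,p1), (x26,p3), (x27,p1), (x27,p3)}
  {x25, x26, x27} × {p1, p2, p3} = {(x25,p1), (x25,p2), (x25,p3), (x26,p1), (x26,p2), (x26,p3), (x27,p1), (x27,p2), (x27,p3)}
These 16 distinct sets form the basis B.
Close under arbitrary unions to get τ_{X×Y}; counting gives |τ_{X×Y}| = 40.


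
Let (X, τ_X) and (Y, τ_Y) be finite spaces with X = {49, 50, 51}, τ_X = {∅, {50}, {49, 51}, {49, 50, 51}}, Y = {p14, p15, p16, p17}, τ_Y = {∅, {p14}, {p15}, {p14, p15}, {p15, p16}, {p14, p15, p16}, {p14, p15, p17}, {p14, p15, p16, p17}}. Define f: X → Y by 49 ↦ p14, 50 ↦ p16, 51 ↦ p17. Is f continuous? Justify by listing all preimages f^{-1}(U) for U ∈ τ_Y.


f is NOT continuous.

Compute f^{-1}(U) for each U ∈ τ_Y:
  U = ∅: f^{-1}(U) = ∅ ∈ τ_X ✓.
  U = {p14}: f^{-1}(U) = {49} ∉ τ_X ✗.
  U = {p15}: f^{-1}(U) = ∅ ∈ τ_X ✓.
  U = {p14, p15}: f^{-1}(U) = {49} ∉ τ_X ✗.
  U = {p15, p16}: f^{-1}(U) = {50} ∈ τ_X ✓.
  U = {p14, p15, p16}: f^{-1}(U) = {49, 50} ∉ τ_X ✗.
  U = {p14, p15, p17}: f^{-1}(U) = {49, 51} ∈ τ_X ✓.
  U = {p14, p15, p16, p17}: f^{-1}(U) = {49, 50, 51} ∈ τ_X ✓.
Found U = {p14} with f^{-1}(U) = {49} not in τ_X. Therefore f is NOT continuous.


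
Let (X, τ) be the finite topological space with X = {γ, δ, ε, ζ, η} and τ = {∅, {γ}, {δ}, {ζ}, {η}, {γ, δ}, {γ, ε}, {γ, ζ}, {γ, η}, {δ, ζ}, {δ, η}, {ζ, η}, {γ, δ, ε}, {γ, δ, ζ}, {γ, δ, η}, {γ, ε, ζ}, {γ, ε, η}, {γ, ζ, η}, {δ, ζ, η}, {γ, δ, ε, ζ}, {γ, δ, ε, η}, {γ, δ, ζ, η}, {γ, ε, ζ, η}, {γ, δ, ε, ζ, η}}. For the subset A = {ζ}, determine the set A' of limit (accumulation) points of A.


A' = ∅

For each x ∈ X, list the open sets U ∈ τ with x ∈ U, then check whether U ∩ (A ∖ {x}) ≠ ∅ for every such U.
  x = γ: open {γ} ∋ x has {γ} ∩ (A ∖ {γ}) = ∅, so x is NOT a limit point.
  x = δ: open {δ} ∋ x has {δ} ∩ (A ∖ {δ}) = ∅, so x is NOT a limit point.
  x = ε: open {γ, ε} ∋ x has {γ, ε} ∩ (A ∖ {ε}) = ∅, so x is NOT a limit point.
  x = ζ: open {ζ} ∋ x has {ζ} ∩ (A ∖ {ζ}) = ∅, so x is NOT a limit point.
  x = η: open {η} ∋ x has {η} ∩ (A ∖ {η}) = ∅, so x is NOT a limit point.
Collecting: A' = ∅.


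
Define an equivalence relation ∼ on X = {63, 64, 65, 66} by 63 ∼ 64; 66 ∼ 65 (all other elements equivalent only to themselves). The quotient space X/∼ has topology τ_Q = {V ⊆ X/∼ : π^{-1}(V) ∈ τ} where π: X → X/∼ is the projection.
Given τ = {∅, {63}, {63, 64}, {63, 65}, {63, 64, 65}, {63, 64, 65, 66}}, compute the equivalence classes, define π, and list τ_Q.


X/∼ = {[63=64], [65=66]}; |τ_Q| = 3.

Equivalence classes: [63=64], [65=66].
Quotient map π: X → X/∼ sends 63 ↦ [63=64], 64 ↦ [63=64], 65 ↦ [65=66], 66 ↦ [65=66].
For each subset V ⊆ X/∼, compute π^{-1}(V) ⊆ X and check whether π^{-1}(V) ∈ τ. V is open in τ_Q iff π^{-1}(V) ∈ τ.
  V = {}: π^{-1}(V) = ∅ ∈ τ ✓.
  V = {[63=64]}: π^{-1}(V) = {63, 64} ∈ τ ✓.
  V = {[65=66]}: π^{-1}(V) = {65, 66} ∉ τ ✗.
  V = {[63=64], [65=66]}: π^{-1}(V) = {63, 64, 65, 66} ∈ τ ✓.
Open sets in the quotient: τ_Q = {{}, {[63=64]}, {[63=64], [65=66]}} (3 elements).


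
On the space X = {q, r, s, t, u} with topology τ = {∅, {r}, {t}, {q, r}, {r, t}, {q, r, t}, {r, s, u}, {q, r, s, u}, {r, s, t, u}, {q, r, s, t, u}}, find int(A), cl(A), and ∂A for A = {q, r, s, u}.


int(A) = {q, r, s, u}, cl(A) = {q, r, s, u}, ∂A = ∅.

Closed sets in (X, τ) are complements of opens:
  closed(X, τ) = {∅, {q}, {t}, {q, t}, {s, u}, {q, s, u}, {s, t, u}, {q, r, s, u}, {q, s, t, u}, {q, r, s, t, u}}.
int(A) = ⋃ {U ∈ τ : U ⊆ A}. Opens contained in A: ∅, {r}, {q, r}, {r, s, u}, {q, r, s, u}.
Taking the union of these: int(A) = {q, r, s, u}.
cl(A) = ⋂ {C closed : A ⊆ C}. Closed sets containing A: {q, r, s, u}, {q, r, s, t, u}.
Intersecting these: cl(A) = {q, r, s, u}.
∂A = cl(A) ∖ int(A) = {q, r, s, u} ∖ {q, r, s, u} = ∅.


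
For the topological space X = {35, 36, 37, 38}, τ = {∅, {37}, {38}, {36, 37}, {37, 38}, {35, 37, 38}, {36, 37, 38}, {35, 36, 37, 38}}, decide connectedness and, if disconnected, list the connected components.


(X, τ) is connected.

Find clopen sets (U ∈ τ with X ∖ U ∈ τ):
  U = ∅, X ∖ U = {35, 36, 37, 38} — both open, so U is clopen.
  U = {35, 36, 37, 38}, X ∖ U = ∅ — both open, so U is clopen.
Only trivial clopens (∅ and X) exist, so (X, τ) is connected.
Compute connected components by grouping points that agree on all clopens:
  component: {35, 36, 37, 38}


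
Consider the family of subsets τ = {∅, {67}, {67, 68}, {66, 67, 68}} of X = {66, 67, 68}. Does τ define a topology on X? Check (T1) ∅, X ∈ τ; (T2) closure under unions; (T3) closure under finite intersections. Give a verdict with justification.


τ IS a topology on X.

Axiom (T1): ∅ ∈ τ? Yes; X ∈ τ? Yes.
Axiom (T2/T3): check pairwise unions and intersections of members of τ.
All pairwise intersections and unions checked — each lies in τ. Therefore τ satisfies (T1), (T2), (T3): it IS a topology on X.


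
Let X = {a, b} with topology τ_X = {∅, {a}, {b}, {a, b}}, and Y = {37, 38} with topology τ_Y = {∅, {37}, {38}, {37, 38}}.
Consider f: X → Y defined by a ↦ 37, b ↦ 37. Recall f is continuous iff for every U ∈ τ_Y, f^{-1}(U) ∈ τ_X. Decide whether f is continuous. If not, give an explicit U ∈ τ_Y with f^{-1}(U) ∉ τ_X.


f IS continuous.

Compute f^{-1}(U) for each U ∈ τ_Y:
  U = ∅: f^{-1}(U) = ∅ ∈ τ_X ✓.
  U = {37}: f^{-1}(U) = {a, b} ∈ τ_X ✓.
  U = {38}: f^{-1}(U) = ∅ ∈ τ_X ✓.
  U = {37, 38}: f^{-1}(U) = {a, b} ∈ τ_X ✓.
Every preimage lies in τ_X, so f IS continuous.


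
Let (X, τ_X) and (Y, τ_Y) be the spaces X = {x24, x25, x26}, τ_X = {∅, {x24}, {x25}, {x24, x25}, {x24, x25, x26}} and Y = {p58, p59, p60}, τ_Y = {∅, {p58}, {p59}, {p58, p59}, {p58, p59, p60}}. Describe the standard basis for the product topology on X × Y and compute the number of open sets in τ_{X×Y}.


Basis B = {∅ × ∅, {x24} × {p58}, {x24} × {p59}, {x25} × {p58}, {x25} × {p59}, {x24} × {p58, p59}, {x24, x25} × {p58}, {x24, x25} × {p59}, {x25} × {p58, p59}, {x24} × {p58, p59, p60}, {x24, x25, x26} × {p58}, {x24, x25, x26} × {p59}, {x25} × {p58, p59, p60}, {x24, x25} × {p58, p59}, {x24, x25} × {p58, p59, p60}, {x24, x25, x26} × {p58, p59}, {x24, x25, x26} × {p58, p59, p60}}; |τ_{X×Y}| = 48.

Enumerate products U × V with U ∈ τ_X, V ∈ τ_Y (deduplicated):
  ∅ × ∅ = {} (∅)
  {x24} × {p58} = {(x24,p58)}
  {x24} × {p59} = {(x24,p59)}
  {x25} × {p58} = {(x25,p58)}
  {x25} × {p59} = {(x25,p59)}
  {x24} × {p58, p59} = {(x24,p58), (x24,p59)}
  {x24, x25} × {p58} = {(x24,p58), (x25,p58)}
  {x24, x25} × {p59} = {(x24,p59), (x25,p59)}
  {x25} × {p58, p59} = {(x25,p58), (x25,p59)}
  {x24} × {p58, p59, p60} = {(x24,p58), (x24,p59), (x24,p60)}
  {x24, x25, x26} × {p58} = {(x24,p58), (x25,p58), (x26,p58)}
  {x24, x25, x26} × {p59} = {(x24,p59), (x25,p59), (x26,p59)}
  {x25} × {p58, p59, p60} = {(x25,p58), (x25,p59), (x25,p60)}
  {x24, x25} × {p58, p59} = {(x24,p58), (x24,p59), (x25,p58), (x25,p59)}
  {x24, x25} × {p58, p59, p60} = {(x24,p58), (x24,p59), (x24,p60), (x25,p58), (x25,p59), (x25,p60)}
  {x24, x25, x26} × {p58, p59} = {(x24,p58), (x24,p59), (x25,p58), (x25,p59), (x26,p58), (x26,p59)}
  {x24, x25, x26} × {p58, p59, p60} = {(x24,p58), (x24,p59), (x24,p60), (x25,p58), (x25,p59), (x25,p60), (x26,p58), (x26,p59), (x26,p60)}
These 17 distinct sets form the basis B.
Close under arbitrary unions to get τ_{X×Y}; counting gives |τ_{X×Y}| = 48.


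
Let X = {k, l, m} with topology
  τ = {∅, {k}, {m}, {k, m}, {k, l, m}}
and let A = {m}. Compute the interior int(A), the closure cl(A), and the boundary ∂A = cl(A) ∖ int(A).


int(A) = {m}, cl(A) = {l, m}, ∂A = {l}.

Closed sets in (X, τ) are complements of opens:
  closed(X, τ) = {∅, {l}, {k, l}, {l, m}, {k, l, m}}.
int(A) = ⋃ {U ∈ τ : U ⊆ A}. Opens contained in A: ∅, {m}.
Taking the union of these: int(A) = {m}.
cl(A) = ⋂ {C closed : A ⊆ C}. Closed sets containing A: {l, m}, {k, l, m}.
Intersecting these: cl(A) = {l, m}.
∂A = cl(A) ∖ int(A) = {l, m} ∖ {m} = {l}.


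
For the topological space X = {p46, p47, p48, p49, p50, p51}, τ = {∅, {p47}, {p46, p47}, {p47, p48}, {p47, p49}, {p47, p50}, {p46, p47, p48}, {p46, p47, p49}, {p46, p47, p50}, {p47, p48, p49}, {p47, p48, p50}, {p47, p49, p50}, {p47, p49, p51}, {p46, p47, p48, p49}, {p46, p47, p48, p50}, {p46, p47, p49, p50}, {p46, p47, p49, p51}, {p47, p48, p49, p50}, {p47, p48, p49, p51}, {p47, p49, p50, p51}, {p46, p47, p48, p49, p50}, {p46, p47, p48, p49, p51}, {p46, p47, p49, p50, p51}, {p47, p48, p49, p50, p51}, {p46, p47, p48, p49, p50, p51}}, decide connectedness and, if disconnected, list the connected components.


(X, τ) is connected.

Find clopen sets (U ∈ τ with X ∖ U ∈ τ):
  U = ∅, X ∖ U = {p46, p47, p48, p49, p50, p51} — both open, so U is clopen.
  U = {p46, p47, p48, p49, p50, p51}, X ∖ U = ∅ — both open, so U is clopen.
Only trivial clopens (∅ and X) exist, so (X, τ) is connected.
Compute connected components by grouping points that agree on all clopens:
  component: {p46, p47, p48, p49, p50, p51}


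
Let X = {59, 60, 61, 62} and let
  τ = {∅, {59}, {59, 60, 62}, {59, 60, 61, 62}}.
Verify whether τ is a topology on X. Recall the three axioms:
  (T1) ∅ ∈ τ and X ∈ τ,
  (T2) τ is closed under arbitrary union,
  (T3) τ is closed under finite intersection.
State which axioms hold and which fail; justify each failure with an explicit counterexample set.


τ IS a topology on X.

Axiom (T1): ∅ ∈ τ? Yes; X ∈ τ? Yes.
Axiom (T2/T3): check pairwise unions and intersections of members of τ.
All pairwise intersections and unions checked — each lies in τ. Therefore τ satisfies (T1), (T2), (T3): it IS a topology on X.


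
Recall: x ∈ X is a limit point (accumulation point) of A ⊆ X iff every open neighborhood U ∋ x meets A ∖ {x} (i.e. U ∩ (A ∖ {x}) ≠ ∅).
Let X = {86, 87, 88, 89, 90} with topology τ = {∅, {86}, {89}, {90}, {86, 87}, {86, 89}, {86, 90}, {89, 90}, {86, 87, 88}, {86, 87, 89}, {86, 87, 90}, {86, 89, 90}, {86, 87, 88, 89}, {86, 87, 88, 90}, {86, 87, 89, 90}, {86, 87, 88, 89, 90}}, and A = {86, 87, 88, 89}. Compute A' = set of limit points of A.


A' = {87, 88}

For each x ∈ X, list the open sets U ∈ τ with x ∈ U, then check whether U ∩ (A ∖ {x}) ≠ ∅ for every such U.
  x = 86: open {86} ∋ x has {86} ∩ (A ∖ {86}) = ∅, so x is NOT a limit point.
  x = 87: opens ∋ x are {86, 87}, {86, 87, 88}, {86, 87, 89}, {86, 87, 90}, {86, 87, 88, 89}, {86, 87, 88, 90}, {86, 87, 89, 90}, {86, 87, 88, 89, 90}; each meets A ∖ {87}, so x IS a limit point.
  x = 88: opens ∋ x are {86, 87, 88}, {86, 87, 88, 89}, {86, 87, 88, 90}, {86, 87, 88, 89, 90}; each meets A ∖ {88}, so x IS a limit point.
  x = 89: open {89} ∋ x has {89} ∩ (A ∖ {89}) = ∅, so x is NOT a limit point.
  x = 90: open {90} ∋ x has {90} ∩ (A ∖ {90}) = ∅, so x is NOT a limit point.
Collecting: A' = {87, 88}.


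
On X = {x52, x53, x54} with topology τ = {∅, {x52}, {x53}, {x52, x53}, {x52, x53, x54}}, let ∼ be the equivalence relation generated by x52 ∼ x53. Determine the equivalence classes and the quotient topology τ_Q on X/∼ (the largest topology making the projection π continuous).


X/∼ = {[x52=x53], [x54]}; |τ_Q| = 3.

Equivalence classes: [x52=x53], [x54].
Quotient map π: X → X/∼ sends x52 ↦ [x52=x53], x53 ↦ [x52=x53], x54 ↦ [x54].
For each subset V ⊆ X/∼, compute π^{-1}(V) ⊆ X and check whether π^{-1}(V) ∈ τ. V is open in τ_Q iff π^{-1}(V) ∈ τ.
  V = {}: π^{-1}(V) = ∅ ∈ τ ✓.
  V = {[x52=x53]}: π^{-1}(V) = {x52, x53} ∈ τ ✓.
  V = {[x54]}: π^{-1}(V) = {x54} ∉ τ ✗.
  V = {[x52=x53], [x54]}: π^{-1}(V) = {x52, x53, x54} ∈ τ ✓.
Open sets in the quotient: τ_Q = {{}, {[x52=x53]}, {[x52=x53], [x54]}} (3 elements).


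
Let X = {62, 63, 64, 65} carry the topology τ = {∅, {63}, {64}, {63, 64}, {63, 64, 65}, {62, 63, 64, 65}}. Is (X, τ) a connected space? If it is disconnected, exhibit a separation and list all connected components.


(X, τ) is connected.

Find clopen sets (U ∈ τ with X ∖ U ∈ τ):
  U = ∅, X ∖ U = {62, 63, 64, 65} — both open, so U is clopen.
  U = {62, 63, 64, 65}, X ∖ U = ∅ — both open, so U is clopen.
Only trivial clopens (∅ and X) exist, so (X, τ) is connected.
Compute connected components by grouping points that agree on all clopens:
  component: {62, 63, 64, 65}


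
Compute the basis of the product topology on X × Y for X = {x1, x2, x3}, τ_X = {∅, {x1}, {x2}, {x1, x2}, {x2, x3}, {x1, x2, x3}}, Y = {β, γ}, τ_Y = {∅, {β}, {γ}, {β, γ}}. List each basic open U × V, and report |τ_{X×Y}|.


Basis B = {∅ × ∅, {x1} × {β}, {x1} × {γ}, {x2} × {β}, {x2} × {γ}, {x1} × {β, γ}, {x1, x2} × {β}, {x1, x2} × {γ}, {x2} × {β, γ}, {x2, x3} × {β}, {x2, x3} × {γ}, {x1, x2, x3} × {β}, {x1, x2, x3} × {γ}, {x1, x2} × {β, γ}, {x2, x3} × {β, γ}, {x1, x2, x3} × {β, γ}}; |τ_{X×Y}| = 36.

Enumerate products U × V with U ∈ τ_X, V ∈ τ_Y (deduplicated):
  ∅ × ∅ = {} (∅)
  {x1} × {β} = {(x1,β)}
  {x1} × {γ} = {(x1,γ)}
  {x2} × {β} = {(x2,β)}
  {x2} × {γ} = {(x2,γ)}
  {x1} × {β, γ} = {(x1,β), (x1,γ)}
  {x1, x2} × {β} = {(x1,β), (x2,β)}
  {x1, x2} × {γ} = {(x1,γ), (x2,γ)}
  {x2} × {β, γ} = {(x2,β), (x2,γ)}
  {x2, x3} × {β} = {(x2,β), (x3,β)}
  {x2, x3} × {γ} = {(x2,γ), (x3,γ)}
  {x1, x2, x3} × {β} = {(x1,β), (x2,β), (x3,β)}
  {x1, x2, x3} × {γ} = {(x1,γ), (x2,γ), (x3,γ)}
  {x1, x2} × {β, γ} = {(x1,β), (x1,γ), (x2,β), (x2,γ)}
  {x2, x3} × {β, γ} = {(x2,β), (x2,γ), (x3,β), (x3,γ)}
  {x1, x2, x3} × {β, γ} = {(x1,β), (x1,γ), (x2,β), (x2,γ), (x3,β), (x3,γ)}
These 16 distinct sets form the basis B.
Close under arbitrary unions to get τ_{X×Y}; counting gives |τ_{X×Y}| = 36.


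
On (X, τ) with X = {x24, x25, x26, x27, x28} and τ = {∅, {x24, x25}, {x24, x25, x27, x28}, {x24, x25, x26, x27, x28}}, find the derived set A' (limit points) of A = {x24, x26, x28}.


A' = {x25, x26, x27, x28}

For each x ∈ X, list the open sets U ∈ τ with x ∈ U, then check whether U ∩ (A ∖ {x}) ≠ ∅ for every such U.
  x = x24: open {x24, x25} ∋ x has {x24, x25} ∩ (A ∖ {x24}) = ∅, so x is NOT a limit point.
  x = x25: opens ∋ x are {x24, x25}, {x24, x25, x27, x28}, {x24, x25, x26, x27, x28}; each meets A ∖ {x25}, so x IS a limit point.
  x = x26: opens ∋ x are {x24, x25, x26, x27, x28}; each meets A ∖ {x26}, so x IS a limit point.
  x = x27: opens ∋ x are {x24, x25, x27, x28}, {x24, x25, x26, x27, x28}; each meets A ∖ {x27}, so x IS a limit point.
  x = x28: opens ∋ x are {x24, x25, x27, x28}, {x24, x25, x26, x27, x28}; each meets A ∖ {x28}, so x IS a limit point.
Collecting: A' = {x25, x26, x27, x28}.


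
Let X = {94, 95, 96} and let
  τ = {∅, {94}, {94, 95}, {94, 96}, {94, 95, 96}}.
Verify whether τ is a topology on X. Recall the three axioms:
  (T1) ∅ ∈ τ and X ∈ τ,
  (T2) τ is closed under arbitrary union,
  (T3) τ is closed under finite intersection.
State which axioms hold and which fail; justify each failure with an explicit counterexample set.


τ IS a topology on X.

Axiom (T1): ∅ ∈ τ? Yes; X ∈ τ? Yes.
Axiom (T2/T3): check pairwise unions and intersections of members of τ.
All pairwise intersections and unions checked — each lies in τ. Therefore τ satisfies (T1), (T2), (T3): it IS a topology on X.


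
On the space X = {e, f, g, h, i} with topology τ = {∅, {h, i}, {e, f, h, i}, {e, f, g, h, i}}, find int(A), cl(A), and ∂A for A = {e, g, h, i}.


int(A) = {h, i}, cl(A) = {e, f, g, h, i}, ∂A = {e, f, g}.

Closed sets in (X, τ) are complements of opens:
  closed(X, τ) = {∅, {g}, {e, f, g}, {e, f, g, h, i}}.
int(A) = ⋃ {U ∈ τ : U ⊆ A}. Opens contained in A: ∅, {h, i}.
Taking the union of these: int(A) = {h, i}.
cl(A) = ⋂ {C closed : A ⊆ C}. Closed sets containing A: {e, f, g, h, i}.
Intersecting these: cl(A) = {e, f, g, h, i}.
∂A = cl(A) ∖ int(A) = {e, f, g, h, i} ∖ {h, i} = {e, f, g}.


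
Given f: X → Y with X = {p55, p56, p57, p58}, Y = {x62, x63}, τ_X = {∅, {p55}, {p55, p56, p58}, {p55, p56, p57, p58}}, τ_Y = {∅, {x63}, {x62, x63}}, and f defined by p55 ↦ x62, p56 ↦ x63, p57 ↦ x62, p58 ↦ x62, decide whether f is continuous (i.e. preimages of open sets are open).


f is NOT continuous.

Compute f^{-1}(U) for each U ∈ τ_Y:
  U = ∅: f^{-1}(U) = ∅ ∈ τ_X ✓.
  U = {x63}: f^{-1}(U) = {p56} ∉ τ_X ✗.
  U = {x62, x63}: f^{-1}(U) = {p55, p56, p57, p58} ∈ τ_X ✓.
Found U = {x63} with f^{-1}(U) = {p56} not in τ_X. Therefore f is NOT continuous.


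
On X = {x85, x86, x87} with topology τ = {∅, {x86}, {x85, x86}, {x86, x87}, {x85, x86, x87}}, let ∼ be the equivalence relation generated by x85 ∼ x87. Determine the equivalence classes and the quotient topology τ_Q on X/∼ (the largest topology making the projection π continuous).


X/∼ = {[x85=x87], [x86]}; |τ_Q| = 3.

Equivalence classes: [x85=x87], [x86].
Quotient map π: X → X/∼ sends x85 ↦ [x85=x87], x86 ↦ [x86], x87 ↦ [x85=x87].
For each subset V ⊆ X/∼, compute π^{-1}(V) ⊆ X and check whether π^{-1}(V) ∈ τ. V is open in τ_Q iff π^{-1}(V) ∈ τ.
  V = {}: π^{-1}(V) = ∅ ∈ τ ✓.
  V = {[x85=x87]}: π^{-1}(V) = {x85, x87} ∉ τ ✗.
  V = {[x86]}: π^{-1}(V) = {x86} ∈ τ ✓.
  V = {[x85=x87], [x86]}: π^{-1}(V) = {x85, x86, x87} ∈ τ ✓.
Open sets in the quotient: τ_Q = {{}, {[x86]}, {[x85=x87], [x86]}} (3 elements).


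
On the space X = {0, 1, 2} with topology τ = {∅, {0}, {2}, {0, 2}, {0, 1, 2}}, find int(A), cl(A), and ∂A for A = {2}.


int(A) = {2}, cl(A) = {1, 2}, ∂A = {1}.

Closed sets in (X, τ) are complements of opens:
  closed(X, τ) = {∅, {1}, {0, 1}, {1, 2}, {0, 1, 2}}.
int(A) = ⋃ {U ∈ τ : U ⊆ A}. Opens contained in A: ∅, {2}.
Taking the union of these: int(A) = {2}.
cl(A) = ⋂ {C closed : A ⊆ C}. Closed sets containing A: {1, 2}, {0, 1, 2}.
Intersecting these: cl(A) = {1, 2}.
∂A = cl(A) ∖ int(A) = {1, 2} ∖ {2} = {1}.


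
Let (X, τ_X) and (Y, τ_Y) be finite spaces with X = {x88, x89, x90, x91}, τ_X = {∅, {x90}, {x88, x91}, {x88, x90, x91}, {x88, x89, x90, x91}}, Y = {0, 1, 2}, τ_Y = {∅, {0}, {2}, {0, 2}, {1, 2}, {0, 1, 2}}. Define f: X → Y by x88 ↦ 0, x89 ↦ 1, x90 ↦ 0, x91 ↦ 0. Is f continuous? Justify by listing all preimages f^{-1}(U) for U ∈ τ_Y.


f is NOT continuous.

Compute f^{-1}(U) for each U ∈ τ_Y:
  U = ∅: f^{-1}(U) = ∅ ∈ τ_X ✓.
  U = {0}: f^{-1}(U) = {x88, x90, x91} ∈ τ_X ✓.
  U = {2}: f^{-1}(U) = ∅ ∈ τ_X ✓.
  U = {0, 2}: f^{-1}(U) = {x88, x90, x91} ∈ τ_X ✓.
  U = {1, 2}: f^{-1}(U) = {x89} ∉ τ_X ✗.
  U = {0, 1, 2}: f^{-1}(U) = {x88, x89, x90, x91} ∈ τ_X ✓.
Found U = {1, 2} with f^{-1}(U) = {x89} not in τ_X. Therefore f is NOT continuous.


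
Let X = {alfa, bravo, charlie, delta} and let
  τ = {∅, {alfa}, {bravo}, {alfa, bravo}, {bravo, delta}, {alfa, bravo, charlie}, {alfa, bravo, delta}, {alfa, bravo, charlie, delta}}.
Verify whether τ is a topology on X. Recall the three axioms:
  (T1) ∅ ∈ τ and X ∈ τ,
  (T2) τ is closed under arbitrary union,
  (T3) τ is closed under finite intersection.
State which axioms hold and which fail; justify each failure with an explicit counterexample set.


τ IS a topology on X.

Axiom (T1): ∅ ∈ τ? Yes; X ∈ τ? Yes.
Axiom (T2/T3): check pairwise unions and intersections of members of τ.
All pairwise intersections and unions checked — each lies in τ. Therefore τ satisfies (T1), (T2), (T3): it IS a topology on X.


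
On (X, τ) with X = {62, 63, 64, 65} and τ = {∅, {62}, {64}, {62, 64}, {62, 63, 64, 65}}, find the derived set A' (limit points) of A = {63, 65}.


A' = {63, 65}

For each x ∈ X, list the open sets U ∈ τ with x ∈ U, then check whether U ∩ (A ∖ {x}) ≠ ∅ for every such U.
  x = 62: open {62} ∋ x has {62} ∩ (A ∖ {62}) = ∅, so x is NOT a limit point.
  x = 63: opens ∋ x are {62, 63, 64, 65}; each meets A ∖ {63}, so x IS a limit point.
  x = 64: open {64} ∋ x has {64} ∩ (A ∖ {64}) = ∅, so x is NOT a limit point.
  x = 65: opens ∋ x are {62, 63, 64, 65}; each meets A ∖ {65}, so x IS a limit point.
Collecting: A' = {63, 65}.


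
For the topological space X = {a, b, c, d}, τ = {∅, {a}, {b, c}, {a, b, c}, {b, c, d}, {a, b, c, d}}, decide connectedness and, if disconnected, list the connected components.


(X, τ) is disconnected; components = [{a}, {b, c, d}].

Find clopen sets (U ∈ τ with X ∖ U ∈ τ):
  U = ∅, X ∖ U = {a, b, c, d} — both open, so U is clopen.
  U = {a}, X ∖ U = {b, c, d} — both open, so U is clopen.
  U = {b, c, d}, X ∖ U = {a} — both open, so U is clopen.
  U = {a, b, c, d}, X ∖ U = ∅ — both open, so U is clopen.
Nontrivial clopen(s) exist: e.g. {b, c, d}. So (X, τ) is disconnected.
Compute connected components by grouping points that agree on all clopens:
  component: {a}
  component: {b, c, d}


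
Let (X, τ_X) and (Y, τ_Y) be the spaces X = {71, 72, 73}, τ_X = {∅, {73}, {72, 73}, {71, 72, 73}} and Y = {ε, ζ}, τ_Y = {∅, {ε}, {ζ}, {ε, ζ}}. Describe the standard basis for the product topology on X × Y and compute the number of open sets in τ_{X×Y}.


Basis B = {∅ × ∅, {73} × {ε}, {73} × {ζ}, {72, 73} × {ε}, {72, 73} × {ζ}, {73} × {ε, ζ}, {71, 72, 73} × {ε}, {71, 72, 73} × {ζ}, {72, 73} × {ε, ζ}, {71, 72, 73} × {ε, ζ}}; |τ_{X×Y}| = 16.

Enumerate products U × V with U ∈ τ_X, V ∈ τ_Y (deduplicated):
  ∅ × ∅ = {} (∅)
  {73} × {ε} = {(73,ε)}
  {73} × {ζ} = {(73,ζ)}
  {72, 73} × {ε} = {(72,ε), (73,ε)}
  {72, 73} × {ζ} = {(72,ζ), (73,ζ)}
  {73} × {ε, ζ} = {(73,ε), (73,ζ)}
  {71, 72, 73} × {ε} = {(71,ε), (72,ε), (73,ε)}
  {71, 72, 73} × {ζ} = {(71,ζ), (72,ζ), (73,ζ)}
  {72, 73} × {ε, ζ} = {(72,ε), (72,ζ), (73,ε), (73,ζ)}
  {71, 72, 73} × {ε, ζ} = {(71,ε), (71,ζ), (72,ε), (72,ζ), (73,ε), (73,ζ)}
These 10 distinct sets form the basis B.
Close under arbitrary unions to get τ_{X×Y}; counting gives |τ_{X×Y}| = 16.


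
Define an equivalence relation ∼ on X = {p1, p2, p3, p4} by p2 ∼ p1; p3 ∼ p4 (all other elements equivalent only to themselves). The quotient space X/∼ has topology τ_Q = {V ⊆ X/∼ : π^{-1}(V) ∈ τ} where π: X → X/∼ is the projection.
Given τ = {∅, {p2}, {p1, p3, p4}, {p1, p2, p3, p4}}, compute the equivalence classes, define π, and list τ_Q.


X/∼ = {[p1=p2], [p3=p4]}; |τ_Q| = 2.

Equivalence classes: [p1=p2], [p3=p4].
Quotient map π: X → X/∼ sends p1 ↦ [p1=p2], p2 ↦ [p1=p2], p3 ↦ [p3=p4], p4 ↦ [p3=p4].
For each subset V ⊆ X/∼, compute π^{-1}(V) ⊆ X and check whether π^{-1}(V) ∈ τ. V is open in τ_Q iff π^{-1}(V) ∈ τ.
  V = {}: π^{-1}(V) = ∅ ∈ τ ✓.
  V = {[p1=p2]}: π^{-1}(V) = {p1, p2} ∉ τ ✗.
  V = {[p3=p4]}: π^{-1}(V) = {p3, p4} ∉ τ ✗.
  V = {[p1=p2], [p3=p4]}: π^{-1}(V) = {p1, p2, p3, p4} ∈ τ ✓.
Open sets in the quotient: τ_Q = {{}, {[p1=p2], [p3=p4]}} (2 elements).


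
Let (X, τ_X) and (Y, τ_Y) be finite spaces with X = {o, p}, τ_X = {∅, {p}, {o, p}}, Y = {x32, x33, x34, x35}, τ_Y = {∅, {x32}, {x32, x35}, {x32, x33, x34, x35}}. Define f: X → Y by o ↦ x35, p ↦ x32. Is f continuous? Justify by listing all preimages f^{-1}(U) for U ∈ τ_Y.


f IS continuous.

Compute f^{-1}(U) for each U ∈ τ_Y:
  U = ∅: f^{-1}(U) = ∅ ∈ τ_X ✓.
  U = {x32}: f^{-1}(U) = {p} ∈ τ_X ✓.
  U = {x32, x35}: f^{-1}(U) = {o, p} ∈ τ_X ✓.
  U = {x32, x33, x34, x35}: f^{-1}(U) = {o, p} ∈ τ_X ✓.
Every preimage lies in τ_X, so f IS continuous.


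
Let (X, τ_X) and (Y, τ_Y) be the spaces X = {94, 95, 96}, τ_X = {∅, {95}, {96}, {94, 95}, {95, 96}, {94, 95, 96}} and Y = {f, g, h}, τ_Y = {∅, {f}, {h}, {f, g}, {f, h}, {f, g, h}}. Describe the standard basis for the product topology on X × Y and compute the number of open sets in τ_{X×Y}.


Basis B = {∅ × ∅, {95} × {f}, {95} × {h}, {96} × {f}, {96} × {h}, {94, 95} × {f}, {94, 95} × {h}, {95} × {f, g}, {95} × {f, h}, {95, 96} × {f}, {95, 96} × {h}, {96} × {f, g}, {96} × {f, h}, {94, 95, 96} × {f}, {94, 95, 96} × {h}, {95} × {f, g, h}, {96} × {f, g, h}, {94, 95} × {f, g}, {94, 95} × {f, h}, {95, 96} × {f, g}, {95, 96} × {f, h}, {94, 95} × {f, g, h}, {94, 95, 96} × {f, g}, {94, 95, 96} × {f, h}, {95, 96} × {f, g, h}, {94, 95, 96} × {f, g, h}}; |τ_{X×Y}| = 108.

Enumerate products U × V with U ∈ τ_X, V ∈ τ_Y (deduplicated):
  ∅ × ∅ = {} (∅)
  {95} × {f} = {(95,f)}
  {95} × {h} = {(95,h)}
  {96} × {f} = {(96,f)}
  {96} × {h} = {(96,h)}
  {94, 95} × {f} = {(94,f), (95,f)}
  {94, 95} × {h} = {(94,h), (95,h)}
  {95} × {f, g} = {(95,f), (95,g)}
  {95} × {f, h} = {(95,f), (95,h)}
  {95, 96} × {f} = {(95,f), (96,f)}
  {95, 96} × {h} = {(95,h), (96,h)}
  {96} × {f, g} = {(96,f), (96,g)}
  {96} × {f, h} = {(96,f), (96,h)}
  {94, 95, 96} × {f} = {(94,f), (95,f), (96,f)}
  {94, 95, 96} × {h} = {(94,h), (95,h), (96,h)}
  {95} × {f, g, h} = {(95,f), (95,g), (95,h)}
  {96} × {f, g, h} = {(96,f), (96,g), (96,h)}
  {94, 95} × {f, g} = {(94,f), (94,g), (95,f), (95,g)}
  {94, 95} × {f, h} = {(94,f), (94,h), (95,f), (95,h)}
  {95, 96} × {f, g} = {(95,f), (95,g), (96,f), (96,g)}
  {95, 96} × {f, h} = {(95,f), (95,h), (96,f), (96,h)}
  {94, 95} × {f, g, h} = {(94,f), (94,g), (94,h), (95,f), (95,g), (95,h)}
  {94, 95, 96} × {f, g} = {(94,f), (94,g), (95,f), (95,g), (96,f), (96,g)}
  {94, 95, 96} × {f, h} = {(94,f), (94,h), (95,f), (95,h), (96,f), (96,h)}
  {95, 96} × {f, g, h} = {(95,f), (95,g), (95,h), (96,f), (96,g), (96,h)}
  {94, 95, 96} × {f, g, h} = {(94,f), (94,g), (94,h), (95,f), (95,g), (95,h), (96,f), (96,g), (96,h)}
These 26 distinct sets form the basis B.
Close under arbitrary unions to get τ_{X×Y}; counting gives |τ_{X×Y}| = 108.


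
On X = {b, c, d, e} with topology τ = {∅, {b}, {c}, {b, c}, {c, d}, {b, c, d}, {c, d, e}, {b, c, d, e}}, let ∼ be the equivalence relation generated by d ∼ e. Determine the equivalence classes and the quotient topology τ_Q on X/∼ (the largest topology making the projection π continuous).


X/∼ = {[b], [c], [d=e]}; |τ_Q| = 6.

Equivalence classes: [b], [c], [d=e].
Quotient map π: X → X/∼ sends b ↦ [b], c ↦ [c], d ↦ [d=e], e ↦ [d=e].
For each subset V ⊆ X/∼, compute π^{-1}(V) ⊆ X and check whether π^{-1}(V) ∈ τ. V is open in τ_Q iff π^{-1}(V) ∈ τ.
  V = {}: π^{-1}(V) = ∅ ∈ τ ✓.
  V = {[b]}: π^{-1}(V) = {b} ∈ τ ✓.
  V = {[c]}: π^{-1}(V) = {c} ∈ τ ✓.
  V = {[b], [c]}: π^{-1}(V) = {b, c} ∈ τ ✓.
  V = {[d=e]}: π^{-1}(V) = {d, e} ∉ τ ✗.
  V = {[b], [d=e]}: π^{-1}(V) = {b, d, e} ∉ τ ✗.
  V = {[c], [d=e]}: π^{-1}(V) = {c, d, e} ∈ τ ✓.
  V = {[b], [c], [d=e]}: π^{-1}(V) = {b, c, d, e} ∈ τ ✓.
Open sets in the quotient: τ_Q = {{}, {[b]}, {[c]}, {[b], [c]}, {[c], [d=e]}, {[b], [c], [d=e]}} (6 elements).


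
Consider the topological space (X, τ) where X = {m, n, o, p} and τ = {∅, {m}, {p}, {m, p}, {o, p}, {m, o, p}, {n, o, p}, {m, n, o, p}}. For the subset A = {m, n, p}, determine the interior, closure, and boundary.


int(A) = {m, p}, cl(A) = {m, n, o, p}, ∂A = {n, o}.

Closed sets in (X, τ) are complements of opens:
  closed(X, τ) = {∅, {m}, {n}, {m, n}, {n, o}, {m, n, o}, {n, o, p}, {m, n, o, p}}.
int(A) = ⋃ {U ∈ τ : U ⊆ A}. Opens contained in A: ∅, {m}, {p}, {m, p}.
Taking the union of these: int(A) = {m, p}.
cl(A) = ⋂ {C closed : A ⊆ C}. Closed sets containing A: {m, n, o, p}.
Intersecting these: cl(A) = {m, n, o, p}.
∂A = cl(A) ∖ int(A) = {m, n, o, p} ∖ {m, p} = {n, o}.


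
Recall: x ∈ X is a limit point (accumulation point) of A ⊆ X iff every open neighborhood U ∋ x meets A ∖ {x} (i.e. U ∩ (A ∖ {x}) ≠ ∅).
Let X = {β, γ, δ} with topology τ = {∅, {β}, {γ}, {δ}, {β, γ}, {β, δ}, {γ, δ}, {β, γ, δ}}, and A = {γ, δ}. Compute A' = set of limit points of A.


A' = ∅

For each x ∈ X, list the open sets U ∈ τ with x ∈ U, then check whether U ∩ (A ∖ {x}) ≠ ∅ for every such U.
  x = β: open {β} ∋ x has {β} ∩ (A ∖ {β}) = ∅, so x is NOT a limit point.
  x = γ: open {γ} ∋ x has {γ} ∩ (A ∖ {γ}) = ∅, so x is NOT a limit point.
  x = δ: open {δ} ∋ x has {δ} ∩ (A ∖ {δ}) = ∅, so x is NOT a limit point.
Collecting: A' = ∅.


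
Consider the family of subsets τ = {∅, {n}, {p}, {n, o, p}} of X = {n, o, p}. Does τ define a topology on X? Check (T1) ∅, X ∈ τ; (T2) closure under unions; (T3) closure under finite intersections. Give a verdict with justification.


τ is NOT a topology on X.

Axiom (T1): ∅ ∈ τ? Yes; X ∈ τ? Yes.
Axiom (T2/T3): check pairwise unions and intersections of members of τ.
Counterexample for (T2): {n} ∪ {p} = {n, p} ∉ τ. Therefore τ is NOT a topology.


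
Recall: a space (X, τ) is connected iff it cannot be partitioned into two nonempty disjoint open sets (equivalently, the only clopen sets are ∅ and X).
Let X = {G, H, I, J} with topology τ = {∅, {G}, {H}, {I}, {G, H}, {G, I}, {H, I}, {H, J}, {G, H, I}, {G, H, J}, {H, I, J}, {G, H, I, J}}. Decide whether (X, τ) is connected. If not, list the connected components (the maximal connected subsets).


(X, τ) is disconnected; components = [{G}, {I}, {H, J}].

Find clopen sets (U ∈ τ with X ∖ U ∈ τ):
  U = ∅, X ∖ U = {G, H, I, J} — both open, so U is clopen.
  U = {G}, X ∖ U = {H, I, J} — both open, so U is clopen.
  U = {I}, X ∖ U = {G, H, J} — both open, so U is clopen.
  U = {G, I}, X ∖ U = {H, J} — both open, so U is clopen.
  U = {H, J}, X ∖ U = {G, I} — both open, so U is clopen.
  U = {G, H, J}, X ∖ U = {I} — both open, so U is clopen.
  U = {H, I, J}, X ∖ U = {G} — both open, so U is clopen.
  U = {G, H, I, J}, X ∖ U = ∅ — both open, so U is clopen.
Nontrivial clopen(s) exist: e.g. {G, H, J}. So (X, τ) is disconnected.
Compute connected components by grouping points that agree on all clopens:
  component: {G}
  component: {I}
  component: {H, J}


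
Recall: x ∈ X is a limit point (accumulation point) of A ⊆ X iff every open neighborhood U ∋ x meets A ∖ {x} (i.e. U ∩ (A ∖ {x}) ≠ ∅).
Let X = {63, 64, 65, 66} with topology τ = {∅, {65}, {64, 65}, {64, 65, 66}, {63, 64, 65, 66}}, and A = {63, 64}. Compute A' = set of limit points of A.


A' = {63, 66}

For each x ∈ X, list the open sets U ∈ τ with x ∈ U, then check whether U ∩ (A ∖ {x}) ≠ ∅ for every such U.
  x = 63: opens ∋ x are {63, 64, 65, 66}; each meets A ∖ {63}, so x IS a limit point.
  x = 64: open {64, 65} ∋ x has {64, 65} ∩ (A ∖ {64}) = ∅, so x is NOT a limit point.
  x = 65: open {65} ∋ x has {65} ∩ (A ∖ {65}) = ∅, so x is NOT a limit point.
  x = 66: opens ∋ x are {64, 65, 66}, {63, 64, 65, 66}; each meets A ∖ {66}, so x IS a limit point.
Collecting: A' = {63, 66}.
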